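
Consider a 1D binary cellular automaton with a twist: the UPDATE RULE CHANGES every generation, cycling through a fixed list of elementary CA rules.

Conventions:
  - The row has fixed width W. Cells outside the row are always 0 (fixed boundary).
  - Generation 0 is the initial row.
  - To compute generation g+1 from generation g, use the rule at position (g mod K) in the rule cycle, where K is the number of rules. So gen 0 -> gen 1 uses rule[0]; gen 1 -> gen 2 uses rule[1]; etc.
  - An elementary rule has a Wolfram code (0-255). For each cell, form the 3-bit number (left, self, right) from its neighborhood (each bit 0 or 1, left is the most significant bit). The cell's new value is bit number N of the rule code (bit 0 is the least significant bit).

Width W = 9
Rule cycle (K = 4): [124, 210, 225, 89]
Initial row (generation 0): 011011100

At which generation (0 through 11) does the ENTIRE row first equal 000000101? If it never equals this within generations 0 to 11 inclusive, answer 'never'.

Answer: never

Derivation:
Gen 0: 011011100
Gen 1 (rule 124): 011110110
Gen 2 (rule 210): 101110011
Gen 3 (rule 225): 010110001
Gen 4 (rule 89): 000111100
Gen 5 (rule 124): 000100110
Gen 6 (rule 210): 001011011
Gen 7 (rule 225): 100101101
Gen 8 (rule 89): 010001100
Gen 9 (rule 124): 011001110
Gen 10 (rule 210): 101110111
Gen 11 (rule 225): 010111011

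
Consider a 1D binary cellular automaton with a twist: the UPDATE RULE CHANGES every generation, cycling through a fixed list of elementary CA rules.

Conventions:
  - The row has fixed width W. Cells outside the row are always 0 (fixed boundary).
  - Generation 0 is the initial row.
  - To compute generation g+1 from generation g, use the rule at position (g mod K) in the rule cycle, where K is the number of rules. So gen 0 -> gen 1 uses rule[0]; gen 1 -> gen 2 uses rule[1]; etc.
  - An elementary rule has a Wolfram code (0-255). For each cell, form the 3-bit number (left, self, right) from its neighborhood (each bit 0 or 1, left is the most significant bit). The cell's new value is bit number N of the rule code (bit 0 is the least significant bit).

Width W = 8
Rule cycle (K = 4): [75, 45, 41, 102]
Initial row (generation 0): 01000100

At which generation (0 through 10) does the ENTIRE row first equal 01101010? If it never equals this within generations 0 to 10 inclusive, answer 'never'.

Gen 0: 01000100
Gen 1 (rule 75): 10011001
Gen 2 (rule 45): 10010001
Gen 3 (rule 41): 00000100
Gen 4 (rule 102): 00001100
Gen 5 (rule 75): 11111101
Gen 6 (rule 45): 10000011
Gen 7 (rule 41): 00111010
Gen 8 (rule 102): 01001110
Gen 9 (rule 75): 10011010
Gen 10 (rule 45): 10010110

Answer: never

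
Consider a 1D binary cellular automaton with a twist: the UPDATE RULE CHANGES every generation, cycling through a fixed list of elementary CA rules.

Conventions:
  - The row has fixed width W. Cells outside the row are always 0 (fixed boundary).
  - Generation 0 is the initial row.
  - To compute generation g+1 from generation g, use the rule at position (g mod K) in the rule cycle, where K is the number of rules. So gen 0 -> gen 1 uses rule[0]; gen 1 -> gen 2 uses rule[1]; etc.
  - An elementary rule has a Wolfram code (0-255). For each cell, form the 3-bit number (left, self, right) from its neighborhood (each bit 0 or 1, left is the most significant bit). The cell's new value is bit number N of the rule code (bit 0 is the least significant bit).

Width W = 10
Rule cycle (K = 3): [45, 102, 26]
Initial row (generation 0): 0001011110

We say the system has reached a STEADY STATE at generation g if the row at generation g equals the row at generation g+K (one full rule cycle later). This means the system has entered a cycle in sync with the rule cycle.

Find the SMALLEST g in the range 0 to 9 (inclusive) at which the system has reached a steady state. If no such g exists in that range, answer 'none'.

Gen 0: 0001011110
Gen 1 (rule 45): 1101110000
Gen 2 (rule 102): 0110010000
Gen 3 (rule 26): 1101101000
Gen 4 (rule 45): 1011011011
Gen 5 (rule 102): 1101101101
Gen 6 (rule 26): 1001001000
Gen 7 (rule 45): 1001001011
Gen 8 (rule 102): 1011011101
Gen 9 (rule 26): 0010010000
Gen 10 (rule 45): 1010010111
Gen 11 (rule 102): 1110111001
Gen 12 (rule 26): 1000100110

Answer: none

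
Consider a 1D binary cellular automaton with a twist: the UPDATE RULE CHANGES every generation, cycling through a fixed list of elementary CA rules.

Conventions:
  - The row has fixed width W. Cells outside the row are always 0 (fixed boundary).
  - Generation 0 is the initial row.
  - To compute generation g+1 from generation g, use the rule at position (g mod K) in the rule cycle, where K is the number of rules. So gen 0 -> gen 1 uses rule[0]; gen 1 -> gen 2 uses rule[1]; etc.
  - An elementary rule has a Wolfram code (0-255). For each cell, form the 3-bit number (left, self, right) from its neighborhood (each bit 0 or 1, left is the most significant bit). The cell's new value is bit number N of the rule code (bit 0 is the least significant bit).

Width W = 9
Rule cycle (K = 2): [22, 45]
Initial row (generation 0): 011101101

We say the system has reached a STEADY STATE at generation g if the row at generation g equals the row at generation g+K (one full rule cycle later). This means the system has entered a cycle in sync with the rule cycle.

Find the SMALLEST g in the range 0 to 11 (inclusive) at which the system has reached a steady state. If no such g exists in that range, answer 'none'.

Gen 0: 011101101
Gen 1 (rule 22): 100000001
Gen 2 (rule 45): 101111101
Gen 3 (rule 22): 100000001
Gen 4 (rule 45): 101111101
Gen 5 (rule 22): 100000001
Gen 6 (rule 45): 101111101
Gen 7 (rule 22): 100000001
Gen 8 (rule 45): 101111101
Gen 9 (rule 22): 100000001
Gen 10 (rule 45): 101111101
Gen 11 (rule 22): 100000001
Gen 12 (rule 45): 101111101
Gen 13 (rule 22): 100000001

Answer: 1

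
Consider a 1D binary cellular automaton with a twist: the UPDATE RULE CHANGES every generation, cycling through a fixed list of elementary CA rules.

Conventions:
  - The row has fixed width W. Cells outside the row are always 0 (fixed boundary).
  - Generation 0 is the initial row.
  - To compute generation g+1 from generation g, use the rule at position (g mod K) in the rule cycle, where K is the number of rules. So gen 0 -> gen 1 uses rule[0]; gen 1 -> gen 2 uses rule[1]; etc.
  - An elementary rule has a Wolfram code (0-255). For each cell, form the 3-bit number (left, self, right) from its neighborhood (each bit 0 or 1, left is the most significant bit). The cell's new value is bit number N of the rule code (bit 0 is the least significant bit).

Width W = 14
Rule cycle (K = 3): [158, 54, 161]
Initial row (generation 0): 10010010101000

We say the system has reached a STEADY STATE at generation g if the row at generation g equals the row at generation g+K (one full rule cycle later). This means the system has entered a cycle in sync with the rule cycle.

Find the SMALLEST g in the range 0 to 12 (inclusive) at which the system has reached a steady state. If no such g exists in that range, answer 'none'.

Gen 0: 10010010101000
Gen 1 (rule 158): 11111110101100
Gen 2 (rule 54): 00000001110010
Gen 3 (rule 161): 11111100100000
Gen 4 (rule 158): 11111011110000
Gen 5 (rule 54): 00000100001000
Gen 6 (rule 161): 11110001100011
Gen 7 (rule 158): 11101011010110
Gen 8 (rule 54): 00011100111001
Gen 9 (rule 161): 11001000010000
Gen 10 (rule 158): 10111100111000
Gen 11 (rule 54): 11000011000100
Gen 12 (rule 161): 00011000010001
Gen 13 (rule 158): 00110100111011
Gen 14 (rule 54): 01001111000100
Gen 15 (rule 161): 00000110010001

Answer: none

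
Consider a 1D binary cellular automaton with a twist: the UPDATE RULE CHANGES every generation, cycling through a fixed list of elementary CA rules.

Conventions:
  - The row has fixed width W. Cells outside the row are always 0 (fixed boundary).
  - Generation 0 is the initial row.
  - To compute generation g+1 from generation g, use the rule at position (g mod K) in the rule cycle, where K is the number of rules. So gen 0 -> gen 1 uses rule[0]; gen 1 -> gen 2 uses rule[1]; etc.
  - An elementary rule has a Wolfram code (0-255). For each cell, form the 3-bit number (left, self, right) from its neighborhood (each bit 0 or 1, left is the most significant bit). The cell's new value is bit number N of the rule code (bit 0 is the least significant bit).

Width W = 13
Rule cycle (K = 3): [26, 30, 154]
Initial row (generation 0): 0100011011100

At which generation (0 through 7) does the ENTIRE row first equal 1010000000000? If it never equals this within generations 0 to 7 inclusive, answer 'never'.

Answer: never

Derivation:
Gen 0: 0100011011100
Gen 1 (rule 26): 1010110010010
Gen 2 (rule 30): 1010101111111
Gen 3 (rule 154): 0000001111110
Gen 4 (rule 26): 0000011000001
Gen 5 (rule 30): 0000110100011
Gen 6 (rule 154): 0001100010110
Gen 7 (rule 26): 0011010100101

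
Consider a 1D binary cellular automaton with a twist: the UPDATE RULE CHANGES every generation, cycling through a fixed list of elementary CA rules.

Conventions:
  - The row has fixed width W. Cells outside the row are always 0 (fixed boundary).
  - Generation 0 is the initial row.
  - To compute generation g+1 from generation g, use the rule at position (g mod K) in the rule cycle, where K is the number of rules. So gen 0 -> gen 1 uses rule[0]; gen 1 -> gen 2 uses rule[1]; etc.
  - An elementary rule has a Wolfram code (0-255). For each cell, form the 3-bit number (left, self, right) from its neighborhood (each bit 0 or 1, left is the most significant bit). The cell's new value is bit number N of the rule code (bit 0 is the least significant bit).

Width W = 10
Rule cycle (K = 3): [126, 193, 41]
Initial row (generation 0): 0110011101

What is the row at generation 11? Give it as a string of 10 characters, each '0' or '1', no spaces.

Gen 0: 0110011101
Gen 1 (rule 126): 1111110111
Gen 2 (rule 193): 0111110011
Gen 3 (rule 41): 0100000010
Gen 4 (rule 126): 1110000111
Gen 5 (rule 193): 0110110011
Gen 6 (rule 41): 0101100010
Gen 7 (rule 126): 1111110111
Gen 8 (rule 193): 0111110011
Gen 9 (rule 41): 0100000010
Gen 10 (rule 126): 1110000111
Gen 11 (rule 193): 0110110011

Answer: 0110110011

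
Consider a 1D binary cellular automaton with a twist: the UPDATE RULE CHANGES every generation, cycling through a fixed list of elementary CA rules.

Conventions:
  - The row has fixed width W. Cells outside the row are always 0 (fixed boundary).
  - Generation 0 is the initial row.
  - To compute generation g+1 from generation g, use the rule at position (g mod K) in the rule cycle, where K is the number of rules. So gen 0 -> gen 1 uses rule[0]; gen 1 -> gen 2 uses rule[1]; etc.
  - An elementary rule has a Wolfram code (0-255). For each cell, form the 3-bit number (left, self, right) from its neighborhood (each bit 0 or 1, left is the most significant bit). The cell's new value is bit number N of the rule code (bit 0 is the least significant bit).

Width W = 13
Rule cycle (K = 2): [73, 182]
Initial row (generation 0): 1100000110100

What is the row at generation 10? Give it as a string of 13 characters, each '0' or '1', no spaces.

Answer: 0011100111011

Derivation:
Gen 0: 1100000110100
Gen 1 (rule 73): 1101110110001
Gen 2 (rule 182): 0010101001011
Gen 3 (rule 73): 1000000000011
Gen 4 (rule 182): 1100000000100
Gen 5 (rule 73): 1101111110001
Gen 6 (rule 182): 0010111101011
Gen 7 (rule 73): 1000100100011
Gen 8 (rule 182): 1101111110100
Gen 9 (rule 73): 1101000010001
Gen 10 (rule 182): 0011100111011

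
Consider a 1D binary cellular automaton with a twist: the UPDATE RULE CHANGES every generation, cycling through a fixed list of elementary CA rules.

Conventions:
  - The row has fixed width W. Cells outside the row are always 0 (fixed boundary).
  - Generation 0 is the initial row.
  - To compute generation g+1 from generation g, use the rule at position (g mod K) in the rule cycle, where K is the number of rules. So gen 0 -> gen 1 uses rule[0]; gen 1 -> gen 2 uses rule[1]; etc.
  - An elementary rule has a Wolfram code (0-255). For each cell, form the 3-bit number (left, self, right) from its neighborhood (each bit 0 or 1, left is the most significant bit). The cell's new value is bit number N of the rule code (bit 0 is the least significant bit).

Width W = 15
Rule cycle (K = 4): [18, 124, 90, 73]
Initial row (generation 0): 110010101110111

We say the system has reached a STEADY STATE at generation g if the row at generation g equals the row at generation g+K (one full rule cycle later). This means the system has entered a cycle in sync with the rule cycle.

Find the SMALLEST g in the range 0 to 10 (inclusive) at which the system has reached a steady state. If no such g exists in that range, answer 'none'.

Gen 0: 110010101110111
Gen 1 (rule 18): 001100000000000
Gen 2 (rule 124): 001110000000000
Gen 3 (rule 90): 011011000000000
Gen 4 (rule 73): 011011011111111
Gen 5 (rule 18): 100000000000000
Gen 6 (rule 124): 110000000000000
Gen 7 (rule 90): 111000000000000
Gen 8 (rule 73): 101011111111111
Gen 9 (rule 18): 000000000000000
Gen 10 (rule 124): 000000000000000
Gen 11 (rule 90): 000000000000000
Gen 12 (rule 73): 111111111111111
Gen 13 (rule 18): 000000000000000
Gen 14 (rule 124): 000000000000000

Answer: 9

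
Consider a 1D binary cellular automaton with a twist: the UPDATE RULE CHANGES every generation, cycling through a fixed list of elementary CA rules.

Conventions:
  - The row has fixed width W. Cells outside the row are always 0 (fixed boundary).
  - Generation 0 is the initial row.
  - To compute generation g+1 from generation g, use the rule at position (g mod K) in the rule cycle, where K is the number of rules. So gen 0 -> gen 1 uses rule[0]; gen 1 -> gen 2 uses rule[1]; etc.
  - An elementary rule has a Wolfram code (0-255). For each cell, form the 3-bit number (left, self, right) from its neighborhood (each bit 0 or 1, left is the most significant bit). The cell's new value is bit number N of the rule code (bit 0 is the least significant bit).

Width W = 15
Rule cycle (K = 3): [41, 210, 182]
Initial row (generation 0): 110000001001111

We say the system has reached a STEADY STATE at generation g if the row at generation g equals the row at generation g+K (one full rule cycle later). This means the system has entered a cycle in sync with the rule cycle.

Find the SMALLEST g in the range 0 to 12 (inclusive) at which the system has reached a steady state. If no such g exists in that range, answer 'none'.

Answer: none

Derivation:
Gen 0: 110000001001111
Gen 1 (rule 41): 100111100001000
Gen 2 (rule 210): 011011110010100
Gen 3 (rule 182): 100101101111110
Gen 4 (rule 41): 000011011000000
Gen 5 (rule 210): 000101001100000
Gen 6 (rule 182): 001111110010000
Gen 7 (rule 41): 101000000000111
Gen 8 (rule 210): 000100000001011
Gen 9 (rule 182): 001110000011100
Gen 10 (rule 41): 101000111010001
Gen 11 (rule 210): 000101011001010
Gen 12 (rule 182): 001111100111111
Gen 13 (rule 41): 101000000100000
Gen 14 (rule 210): 000100001010000
Gen 15 (rule 182): 001110011111000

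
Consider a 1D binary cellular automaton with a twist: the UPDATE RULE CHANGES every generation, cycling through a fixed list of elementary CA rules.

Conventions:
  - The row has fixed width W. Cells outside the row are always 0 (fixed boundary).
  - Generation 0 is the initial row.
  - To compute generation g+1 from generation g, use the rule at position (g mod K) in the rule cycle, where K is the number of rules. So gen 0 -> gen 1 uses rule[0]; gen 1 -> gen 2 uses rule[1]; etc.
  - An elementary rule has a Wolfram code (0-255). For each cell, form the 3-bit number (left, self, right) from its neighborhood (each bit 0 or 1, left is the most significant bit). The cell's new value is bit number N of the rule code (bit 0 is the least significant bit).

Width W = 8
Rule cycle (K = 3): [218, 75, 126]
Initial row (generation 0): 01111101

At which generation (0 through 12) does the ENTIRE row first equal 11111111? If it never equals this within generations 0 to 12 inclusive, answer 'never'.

Answer: 4

Derivation:
Gen 0: 01111101
Gen 1 (rule 218): 11111100
Gen 2 (rule 75): 10000101
Gen 3 (rule 126): 11001111
Gen 4 (rule 218): 11111111
Gen 5 (rule 75): 10000001
Gen 6 (rule 126): 11000011
Gen 7 (rule 218): 11100111
Gen 8 (rule 75): 10101101
Gen 9 (rule 126): 11111111
Gen 10 (rule 218): 11111111
Gen 11 (rule 75): 10000001
Gen 12 (rule 126): 11000011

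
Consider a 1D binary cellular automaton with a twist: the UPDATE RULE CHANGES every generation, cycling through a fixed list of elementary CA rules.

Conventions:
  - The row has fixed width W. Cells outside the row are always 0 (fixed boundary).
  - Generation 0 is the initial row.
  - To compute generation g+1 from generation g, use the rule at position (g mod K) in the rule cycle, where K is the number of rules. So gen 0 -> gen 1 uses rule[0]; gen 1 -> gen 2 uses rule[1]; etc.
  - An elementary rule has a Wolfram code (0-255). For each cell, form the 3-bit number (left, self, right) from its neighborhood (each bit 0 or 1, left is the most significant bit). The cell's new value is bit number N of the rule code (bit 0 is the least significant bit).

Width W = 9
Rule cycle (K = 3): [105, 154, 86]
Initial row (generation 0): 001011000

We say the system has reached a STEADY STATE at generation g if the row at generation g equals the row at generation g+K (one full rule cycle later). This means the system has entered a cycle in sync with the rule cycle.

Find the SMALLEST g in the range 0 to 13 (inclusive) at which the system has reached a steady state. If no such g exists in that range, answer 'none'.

Answer: none

Derivation:
Gen 0: 001011000
Gen 1 (rule 105): 100111011
Gen 2 (rule 154): 011110010
Gen 3 (rule 86): 100011111
Gen 4 (rule 105): 001010001
Gen 5 (rule 154): 010001010
Gen 6 (rule 86): 111011011
Gen 7 (rule 105): 101111111
Gen 8 (rule 154): 001111110
Gen 9 (rule 86): 010000011
Gen 10 (rule 105): 000111011
Gen 11 (rule 154): 001110010
Gen 12 (rule 86): 010011111
Gen 13 (rule 105): 000010001
Gen 14 (rule 154): 000101010
Gen 15 (rule 86): 001101011
Gen 16 (rule 105): 101110111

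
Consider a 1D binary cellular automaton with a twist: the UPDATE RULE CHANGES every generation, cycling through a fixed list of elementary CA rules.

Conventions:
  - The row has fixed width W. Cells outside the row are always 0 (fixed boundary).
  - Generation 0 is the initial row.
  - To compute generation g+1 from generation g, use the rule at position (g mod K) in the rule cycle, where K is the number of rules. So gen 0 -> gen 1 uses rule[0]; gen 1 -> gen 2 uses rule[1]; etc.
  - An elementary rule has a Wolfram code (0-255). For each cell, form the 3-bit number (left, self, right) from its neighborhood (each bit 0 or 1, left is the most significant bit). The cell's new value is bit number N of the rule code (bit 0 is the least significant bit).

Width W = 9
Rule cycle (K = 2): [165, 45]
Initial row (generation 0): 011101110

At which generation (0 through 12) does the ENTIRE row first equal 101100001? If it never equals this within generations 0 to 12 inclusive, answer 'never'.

Answer: 11

Derivation:
Gen 0: 011101110
Gen 1 (rule 165): 001010100
Gen 2 (rule 45): 101111101
Gen 3 (rule 165): 110111011
Gen 4 (rule 45): 101100110
Gen 5 (rule 165): 110000000
Gen 6 (rule 45): 100111111
Gen 7 (rule 165): 100011110
Gen 8 (rule 45): 101010000
Gen 9 (rule 165): 111110111
Gen 10 (rule 45): 100001100
Gen 11 (rule 165): 101100001
Gen 12 (rule 45): 111001101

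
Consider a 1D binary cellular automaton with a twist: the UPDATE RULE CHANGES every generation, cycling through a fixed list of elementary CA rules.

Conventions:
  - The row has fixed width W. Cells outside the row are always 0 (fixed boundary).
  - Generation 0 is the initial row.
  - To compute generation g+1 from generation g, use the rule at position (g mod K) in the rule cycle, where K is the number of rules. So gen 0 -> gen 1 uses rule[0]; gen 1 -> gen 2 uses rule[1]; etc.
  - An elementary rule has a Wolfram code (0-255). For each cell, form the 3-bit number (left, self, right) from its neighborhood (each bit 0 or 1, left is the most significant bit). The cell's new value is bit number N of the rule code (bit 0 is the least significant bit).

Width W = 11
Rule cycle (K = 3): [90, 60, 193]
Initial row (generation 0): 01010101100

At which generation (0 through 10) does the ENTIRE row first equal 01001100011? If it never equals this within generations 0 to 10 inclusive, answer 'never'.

Answer: 6

Derivation:
Gen 0: 01010101100
Gen 1 (rule 90): 10000001110
Gen 2 (rule 60): 11000001001
Gen 3 (rule 193): 01011100000
Gen 4 (rule 90): 10010110000
Gen 5 (rule 60): 11011101000
Gen 6 (rule 193): 01001100011
Gen 7 (rule 90): 10111110111
Gen 8 (rule 60): 11100001100
Gen 9 (rule 193): 01101100101
Gen 10 (rule 90): 11101111000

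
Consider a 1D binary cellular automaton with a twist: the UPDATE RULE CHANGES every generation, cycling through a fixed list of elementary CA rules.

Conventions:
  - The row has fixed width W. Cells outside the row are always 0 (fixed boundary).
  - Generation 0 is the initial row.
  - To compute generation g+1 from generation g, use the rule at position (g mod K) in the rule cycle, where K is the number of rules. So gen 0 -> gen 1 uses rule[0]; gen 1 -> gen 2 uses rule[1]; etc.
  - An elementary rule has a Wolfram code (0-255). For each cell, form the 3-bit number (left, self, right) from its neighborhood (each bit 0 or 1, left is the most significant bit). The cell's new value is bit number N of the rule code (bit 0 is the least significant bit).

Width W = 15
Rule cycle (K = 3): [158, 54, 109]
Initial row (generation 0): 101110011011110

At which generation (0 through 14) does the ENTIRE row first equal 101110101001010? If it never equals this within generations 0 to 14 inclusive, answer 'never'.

Gen 0: 101110011011110
Gen 1 (rule 158): 101101110011101
Gen 2 (rule 54): 110010001100011
Gen 3 (rule 109): 110010101101011
Gen 4 (rule 158): 101110101001010
Gen 5 (rule 54): 110001111111111
Gen 6 (rule 109): 110101000000001
Gen 7 (rule 158): 100101100000011
Gen 8 (rule 54): 111110010000100
Gen 9 (rule 109): 100010010110101
Gen 10 (rule 158): 110111110100101
Gen 11 (rule 54): 001000001111111
Gen 12 (rule 109): 101011101000001
Gen 13 (rule 158): 101011001100011
Gen 14 (rule 54): 111100110010100

Answer: 4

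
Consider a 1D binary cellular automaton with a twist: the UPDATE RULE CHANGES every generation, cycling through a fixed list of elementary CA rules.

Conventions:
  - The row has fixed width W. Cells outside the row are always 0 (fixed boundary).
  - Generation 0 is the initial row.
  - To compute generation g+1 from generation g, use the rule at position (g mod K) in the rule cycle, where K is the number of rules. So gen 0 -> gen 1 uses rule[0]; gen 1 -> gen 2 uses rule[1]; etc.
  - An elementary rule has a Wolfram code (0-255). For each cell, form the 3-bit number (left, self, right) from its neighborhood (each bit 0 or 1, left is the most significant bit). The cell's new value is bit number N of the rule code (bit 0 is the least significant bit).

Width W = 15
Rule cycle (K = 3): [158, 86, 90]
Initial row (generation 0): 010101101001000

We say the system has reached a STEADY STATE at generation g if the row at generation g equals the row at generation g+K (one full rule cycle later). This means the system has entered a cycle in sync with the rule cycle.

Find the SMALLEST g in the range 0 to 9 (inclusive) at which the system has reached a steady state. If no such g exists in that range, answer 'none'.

Answer: none

Derivation:
Gen 0: 010101101001000
Gen 1 (rule 158): 110101001111100
Gen 2 (rule 86): 010101110000110
Gen 3 (rule 90): 100001011001111
Gen 4 (rule 158): 110011010111110
Gen 5 (rule 86): 011101010000011
Gen 6 (rule 90): 110100001000111
Gen 7 (rule 158): 100110011101110
Gen 8 (rule 86): 111011100100011
Gen 9 (rule 90): 101010111010111
Gen 10 (rule 158): 101010110010110
Gen 11 (rule 86): 101010011110011
Gen 12 (rule 90): 000001110011111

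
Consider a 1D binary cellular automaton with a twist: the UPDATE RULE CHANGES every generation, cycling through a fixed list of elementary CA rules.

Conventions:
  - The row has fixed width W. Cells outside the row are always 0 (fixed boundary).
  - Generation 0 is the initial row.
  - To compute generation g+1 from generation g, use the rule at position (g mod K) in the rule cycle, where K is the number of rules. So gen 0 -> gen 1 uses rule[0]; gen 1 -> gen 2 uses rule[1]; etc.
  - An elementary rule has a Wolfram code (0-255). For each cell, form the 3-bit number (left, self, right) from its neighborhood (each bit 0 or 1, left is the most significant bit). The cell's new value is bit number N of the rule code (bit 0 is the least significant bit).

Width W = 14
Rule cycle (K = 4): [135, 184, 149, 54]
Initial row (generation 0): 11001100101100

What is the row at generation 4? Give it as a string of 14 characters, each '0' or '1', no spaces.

Gen 0: 11001100101100
Gen 1 (rule 135): 00010001100001
Gen 2 (rule 184): 00001001010000
Gen 3 (rule 149): 11101101011111
Gen 4 (rule 54): 00010011100000

Answer: 00010011100000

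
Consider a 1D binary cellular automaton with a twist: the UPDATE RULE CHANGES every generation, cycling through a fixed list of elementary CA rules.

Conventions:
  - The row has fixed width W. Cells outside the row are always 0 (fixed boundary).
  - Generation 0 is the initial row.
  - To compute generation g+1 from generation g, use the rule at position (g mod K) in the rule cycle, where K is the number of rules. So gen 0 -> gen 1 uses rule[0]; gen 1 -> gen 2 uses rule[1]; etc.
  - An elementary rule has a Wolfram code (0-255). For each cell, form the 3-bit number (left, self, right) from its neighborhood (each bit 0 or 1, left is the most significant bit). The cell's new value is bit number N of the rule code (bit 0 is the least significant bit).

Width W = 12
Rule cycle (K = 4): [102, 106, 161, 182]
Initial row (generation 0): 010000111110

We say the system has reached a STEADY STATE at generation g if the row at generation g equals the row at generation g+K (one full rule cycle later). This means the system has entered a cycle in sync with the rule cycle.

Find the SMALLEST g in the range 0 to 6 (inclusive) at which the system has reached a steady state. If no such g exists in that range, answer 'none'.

Gen 0: 010000111110
Gen 1 (rule 102): 110001000010
Gen 2 (rule 106): 110010000100
Gen 3 (rule 161): 000000110001
Gen 4 (rule 182): 000001001011
Gen 5 (rule 102): 000011011101
Gen 6 (rule 106): 000111110110
Gen 7 (rule 161): 110011101000
Gen 8 (rule 182): 001101011100
Gen 9 (rule 102): 010111100100
Gen 10 (rule 106): 101100101000

Answer: none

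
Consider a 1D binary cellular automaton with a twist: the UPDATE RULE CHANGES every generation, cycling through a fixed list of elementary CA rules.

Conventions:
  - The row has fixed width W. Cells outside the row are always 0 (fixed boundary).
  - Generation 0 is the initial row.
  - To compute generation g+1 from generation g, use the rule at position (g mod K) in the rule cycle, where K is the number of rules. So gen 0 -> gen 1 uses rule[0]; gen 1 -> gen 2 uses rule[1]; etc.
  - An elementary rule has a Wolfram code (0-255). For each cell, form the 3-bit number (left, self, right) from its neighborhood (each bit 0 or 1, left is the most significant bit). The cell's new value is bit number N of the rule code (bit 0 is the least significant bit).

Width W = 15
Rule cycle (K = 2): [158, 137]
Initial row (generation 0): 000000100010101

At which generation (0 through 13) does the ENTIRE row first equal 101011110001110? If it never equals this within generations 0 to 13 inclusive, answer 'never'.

Gen 0: 000000100010101
Gen 1 (rule 158): 000001110110101
Gen 2 (rule 137): 111101100100000
Gen 3 (rule 158): 111001011110000
Gen 4 (rule 137): 110000011100111
Gen 5 (rule 158): 101000111011110
Gen 6 (rule 137): 000010110011100
Gen 7 (rule 158): 000110101111010
Gen 8 (rule 137): 110100001110000
Gen 9 (rule 158): 100110011101000
Gen 10 (rule 137): 000100011000011
Gen 11 (rule 158): 001110110100110
Gen 12 (rule 137): 101100100000100
Gen 13 (rule 158): 101011110001110

Answer: 13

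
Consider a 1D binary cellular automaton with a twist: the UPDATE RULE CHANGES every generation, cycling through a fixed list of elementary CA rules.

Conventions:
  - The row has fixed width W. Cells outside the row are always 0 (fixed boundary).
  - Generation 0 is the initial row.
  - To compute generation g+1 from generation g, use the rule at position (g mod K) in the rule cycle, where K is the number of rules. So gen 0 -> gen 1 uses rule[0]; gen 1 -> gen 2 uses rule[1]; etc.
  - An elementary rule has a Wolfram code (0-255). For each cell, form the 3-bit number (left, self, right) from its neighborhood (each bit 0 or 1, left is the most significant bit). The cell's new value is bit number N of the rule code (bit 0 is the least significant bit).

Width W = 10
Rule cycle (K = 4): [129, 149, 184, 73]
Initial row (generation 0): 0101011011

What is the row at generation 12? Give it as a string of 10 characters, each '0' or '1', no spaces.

Gen 0: 0101011011
Gen 1 (rule 129): 0000000000
Gen 2 (rule 149): 1111111111
Gen 3 (rule 184): 1111111110
Gen 4 (rule 73): 1000000010
Gen 5 (rule 129): 0011111000
Gen 6 (rule 149): 1001110111
Gen 7 (rule 184): 0101101110
Gen 8 (rule 73): 0001101010
Gen 9 (rule 129): 1100000000
Gen 10 (rule 149): 0011111111
Gen 11 (rule 184): 0011111110
Gen 12 (rule 73): 1010000010

Answer: 1010000010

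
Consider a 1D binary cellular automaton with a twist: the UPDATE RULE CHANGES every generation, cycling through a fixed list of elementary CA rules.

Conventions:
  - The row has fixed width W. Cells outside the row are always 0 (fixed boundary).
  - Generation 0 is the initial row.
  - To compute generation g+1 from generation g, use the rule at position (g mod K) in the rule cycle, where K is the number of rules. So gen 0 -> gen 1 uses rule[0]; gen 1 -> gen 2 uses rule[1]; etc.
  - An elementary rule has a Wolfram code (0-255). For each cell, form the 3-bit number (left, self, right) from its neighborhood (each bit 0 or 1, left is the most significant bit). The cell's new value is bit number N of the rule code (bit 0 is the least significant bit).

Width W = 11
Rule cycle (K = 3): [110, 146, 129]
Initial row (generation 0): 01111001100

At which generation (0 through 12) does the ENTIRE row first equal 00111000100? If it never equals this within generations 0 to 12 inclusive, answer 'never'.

Gen 0: 01111001100
Gen 1 (rule 110): 11001011100
Gen 2 (rule 146): 00110001010
Gen 3 (rule 129): 10000100000
Gen 4 (rule 110): 10001100000
Gen 5 (rule 146): 01010010000
Gen 6 (rule 129): 00000000111
Gen 7 (rule 110): 00000001101
Gen 8 (rule 146): 00000010000
Gen 9 (rule 129): 11111000111
Gen 10 (rule 110): 10001001101
Gen 11 (rule 146): 01010110000
Gen 12 (rule 129): 00000000111

Answer: never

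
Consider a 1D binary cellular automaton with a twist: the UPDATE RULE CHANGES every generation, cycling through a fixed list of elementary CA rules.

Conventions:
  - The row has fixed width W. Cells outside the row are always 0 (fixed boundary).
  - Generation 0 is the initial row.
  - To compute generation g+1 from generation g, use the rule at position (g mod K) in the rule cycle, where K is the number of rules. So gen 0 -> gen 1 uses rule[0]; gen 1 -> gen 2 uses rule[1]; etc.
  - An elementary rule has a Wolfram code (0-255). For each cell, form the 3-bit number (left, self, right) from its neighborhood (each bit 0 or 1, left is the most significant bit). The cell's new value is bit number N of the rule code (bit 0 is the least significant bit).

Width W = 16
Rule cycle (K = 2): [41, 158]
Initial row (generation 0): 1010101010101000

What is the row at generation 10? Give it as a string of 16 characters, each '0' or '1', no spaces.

Answer: 1101010101011110

Derivation:
Gen 0: 1010101010101000
Gen 1 (rule 41): 0101010101010011
Gen 2 (rule 158): 1101010101011110
Gen 3 (rule 41): 1010101010110000
Gen 4 (rule 158): 1010101010101000
Gen 5 (rule 41): 0101010101010011
Gen 6 (rule 158): 1101010101011110
Gen 7 (rule 41): 1010101010110000
Gen 8 (rule 158): 1010101010101000
Gen 9 (rule 41): 0101010101010011
Gen 10 (rule 158): 1101010101011110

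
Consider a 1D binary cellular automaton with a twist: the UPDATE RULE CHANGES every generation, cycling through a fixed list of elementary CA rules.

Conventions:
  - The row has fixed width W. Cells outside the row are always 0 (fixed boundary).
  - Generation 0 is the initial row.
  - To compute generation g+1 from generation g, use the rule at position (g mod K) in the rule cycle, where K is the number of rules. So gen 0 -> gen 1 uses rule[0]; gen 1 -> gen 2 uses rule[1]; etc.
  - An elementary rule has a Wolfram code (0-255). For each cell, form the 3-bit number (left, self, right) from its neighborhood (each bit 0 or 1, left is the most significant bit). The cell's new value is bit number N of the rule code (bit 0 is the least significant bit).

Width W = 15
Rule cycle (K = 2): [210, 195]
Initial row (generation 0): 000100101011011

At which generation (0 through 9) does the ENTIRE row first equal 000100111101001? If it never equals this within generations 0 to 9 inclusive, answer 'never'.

Answer: 9

Derivation:
Gen 0: 000100101011011
Gen 1 (rule 210): 001011000001001
Gen 2 (rule 195): 110001011110010
Gen 3 (rule 210): 011010001111101
Gen 4 (rule 195): 101000110111100
Gen 5 (rule 210): 000101010011110
Gen 6 (rule 195): 111000000101110
Gen 7 (rule 210): 011100001000111
Gen 8 (rule 195): 101101110011011
Gen 9 (rule 210): 000100111101001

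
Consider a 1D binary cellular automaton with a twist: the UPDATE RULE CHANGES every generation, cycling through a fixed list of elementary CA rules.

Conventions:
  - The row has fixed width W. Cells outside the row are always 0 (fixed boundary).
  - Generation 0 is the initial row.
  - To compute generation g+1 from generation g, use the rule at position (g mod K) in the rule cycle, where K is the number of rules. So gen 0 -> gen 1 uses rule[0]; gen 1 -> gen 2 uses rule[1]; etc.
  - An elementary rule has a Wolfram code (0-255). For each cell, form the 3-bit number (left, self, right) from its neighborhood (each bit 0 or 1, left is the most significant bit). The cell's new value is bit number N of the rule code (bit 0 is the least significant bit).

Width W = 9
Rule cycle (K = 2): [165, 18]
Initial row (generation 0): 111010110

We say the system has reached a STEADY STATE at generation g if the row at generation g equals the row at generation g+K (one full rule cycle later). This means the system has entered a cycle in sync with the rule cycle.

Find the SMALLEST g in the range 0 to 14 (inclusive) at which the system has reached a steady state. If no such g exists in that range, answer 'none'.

Gen 0: 111010110
Gen 1 (rule 165): 010111000
Gen 2 (rule 18): 100000100
Gen 3 (rule 165): 101110101
Gen 4 (rule 18): 000000000
Gen 5 (rule 165): 111111111
Gen 6 (rule 18): 000000000
Gen 7 (rule 165): 111111111
Gen 8 (rule 18): 000000000
Gen 9 (rule 165): 111111111
Gen 10 (rule 18): 000000000
Gen 11 (rule 165): 111111111
Gen 12 (rule 18): 000000000
Gen 13 (rule 165): 111111111
Gen 14 (rule 18): 000000000
Gen 15 (rule 165): 111111111
Gen 16 (rule 18): 000000000

Answer: 4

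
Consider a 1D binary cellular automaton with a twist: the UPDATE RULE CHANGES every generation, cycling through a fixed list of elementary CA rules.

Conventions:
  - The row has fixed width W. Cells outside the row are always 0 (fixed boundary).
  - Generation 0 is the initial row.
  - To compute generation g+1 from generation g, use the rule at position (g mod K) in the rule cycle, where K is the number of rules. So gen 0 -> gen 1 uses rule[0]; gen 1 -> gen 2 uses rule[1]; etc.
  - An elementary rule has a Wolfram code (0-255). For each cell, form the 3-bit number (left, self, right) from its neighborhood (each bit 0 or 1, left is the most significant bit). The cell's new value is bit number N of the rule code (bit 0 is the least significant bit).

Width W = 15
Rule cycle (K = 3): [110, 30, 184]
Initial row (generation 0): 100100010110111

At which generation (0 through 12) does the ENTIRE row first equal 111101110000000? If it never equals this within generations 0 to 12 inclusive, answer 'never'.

Gen 0: 100100010110111
Gen 1 (rule 110): 101100111111101
Gen 2 (rule 30): 101011100000001
Gen 3 (rule 184): 010111010000000
Gen 4 (rule 110): 111101110000000
Gen 5 (rule 30): 100001001000000
Gen 6 (rule 184): 010000100100000
Gen 7 (rule 110): 110001101100000
Gen 8 (rule 30): 101011001010000
Gen 9 (rule 184): 010110100101000
Gen 10 (rule 110): 111111101111000
Gen 11 (rule 30): 100000001000100
Gen 12 (rule 184): 010000000100010

Answer: 4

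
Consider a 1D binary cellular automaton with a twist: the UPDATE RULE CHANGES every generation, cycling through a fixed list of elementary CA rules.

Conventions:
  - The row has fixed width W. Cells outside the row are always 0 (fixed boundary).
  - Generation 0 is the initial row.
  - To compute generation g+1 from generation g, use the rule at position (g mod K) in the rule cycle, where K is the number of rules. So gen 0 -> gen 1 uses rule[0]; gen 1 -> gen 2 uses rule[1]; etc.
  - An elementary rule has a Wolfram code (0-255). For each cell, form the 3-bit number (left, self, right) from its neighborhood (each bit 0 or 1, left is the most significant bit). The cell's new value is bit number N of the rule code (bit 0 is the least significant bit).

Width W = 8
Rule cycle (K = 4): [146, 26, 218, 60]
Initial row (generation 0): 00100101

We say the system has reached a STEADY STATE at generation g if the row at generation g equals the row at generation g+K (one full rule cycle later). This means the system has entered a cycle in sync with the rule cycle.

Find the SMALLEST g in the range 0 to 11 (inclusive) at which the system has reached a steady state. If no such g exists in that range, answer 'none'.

Gen 0: 00100101
Gen 1 (rule 146): 01011000
Gen 2 (rule 26): 10010100
Gen 3 (rule 218): 01100010
Gen 4 (rule 60): 01010011
Gen 5 (rule 146): 10001100
Gen 6 (rule 26): 01011010
Gen 7 (rule 218): 10011001
Gen 8 (rule 60): 11010101
Gen 9 (rule 146): 00000000
Gen 10 (rule 26): 00000000
Gen 11 (rule 218): 00000000
Gen 12 (rule 60): 00000000
Gen 13 (rule 146): 00000000
Gen 14 (rule 26): 00000000
Gen 15 (rule 218): 00000000

Answer: 9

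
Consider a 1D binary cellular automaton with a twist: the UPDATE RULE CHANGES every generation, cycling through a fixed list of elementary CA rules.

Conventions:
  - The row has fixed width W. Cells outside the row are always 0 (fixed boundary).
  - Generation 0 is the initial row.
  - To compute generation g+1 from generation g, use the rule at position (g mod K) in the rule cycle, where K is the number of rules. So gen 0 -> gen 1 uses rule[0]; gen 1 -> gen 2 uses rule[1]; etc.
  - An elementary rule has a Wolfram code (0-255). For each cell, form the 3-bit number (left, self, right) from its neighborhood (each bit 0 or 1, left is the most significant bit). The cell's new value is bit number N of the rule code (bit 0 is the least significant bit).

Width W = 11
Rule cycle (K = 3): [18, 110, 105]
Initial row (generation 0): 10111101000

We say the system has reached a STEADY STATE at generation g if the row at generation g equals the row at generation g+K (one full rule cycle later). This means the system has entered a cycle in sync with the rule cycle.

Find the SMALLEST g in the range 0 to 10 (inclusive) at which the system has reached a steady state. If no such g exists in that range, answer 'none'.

Answer: 4

Derivation:
Gen 0: 10111101000
Gen 1 (rule 18): 00000000100
Gen 2 (rule 110): 00000001100
Gen 3 (rule 105): 11111101101
Gen 4 (rule 18): 00000000000
Gen 5 (rule 110): 00000000000
Gen 6 (rule 105): 11111111111
Gen 7 (rule 18): 00000000000
Gen 8 (rule 110): 00000000000
Gen 9 (rule 105): 11111111111
Gen 10 (rule 18): 00000000000
Gen 11 (rule 110): 00000000000
Gen 12 (rule 105): 11111111111
Gen 13 (rule 18): 00000000000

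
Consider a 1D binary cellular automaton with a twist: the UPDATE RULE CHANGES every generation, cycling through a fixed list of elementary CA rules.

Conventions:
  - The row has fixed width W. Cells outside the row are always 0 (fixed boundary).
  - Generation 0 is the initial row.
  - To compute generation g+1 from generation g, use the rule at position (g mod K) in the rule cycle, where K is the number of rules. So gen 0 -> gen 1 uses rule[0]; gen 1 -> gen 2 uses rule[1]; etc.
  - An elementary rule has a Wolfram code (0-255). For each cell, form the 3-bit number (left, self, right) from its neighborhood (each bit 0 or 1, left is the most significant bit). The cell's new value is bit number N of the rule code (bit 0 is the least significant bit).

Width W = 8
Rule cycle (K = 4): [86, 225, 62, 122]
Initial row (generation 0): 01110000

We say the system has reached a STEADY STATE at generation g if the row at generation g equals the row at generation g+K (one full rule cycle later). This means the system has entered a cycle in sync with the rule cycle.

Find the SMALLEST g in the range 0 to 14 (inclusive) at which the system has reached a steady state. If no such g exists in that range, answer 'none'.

Answer: none

Derivation:
Gen 0: 01110000
Gen 1 (rule 86): 10011000
Gen 2 (rule 225): 00001011
Gen 3 (rule 62): 00011110
Gen 4 (rule 122): 00110011
Gen 5 (rule 86): 01011101
Gen 6 (rule 225): 00101110
Gen 7 (rule 62): 01111001
Gen 8 (rule 122): 11001110
Gen 9 (rule 86): 01110011
Gen 10 (rule 225): 00110001
Gen 11 (rule 62): 01101011
Gen 12 (rule 122): 11110111
Gen 13 (rule 86): 00010001
Gen 14 (rule 225): 11000100
Gen 15 (rule 62): 10101110
Gen 16 (rule 122): 01011011
Gen 17 (rule 86): 11001001
Gen 18 (rule 225): 01000000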